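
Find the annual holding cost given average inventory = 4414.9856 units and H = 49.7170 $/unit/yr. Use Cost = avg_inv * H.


Cost = 4414.9856 * 49.7170 = 219499.8391

219499.8391 $/yr


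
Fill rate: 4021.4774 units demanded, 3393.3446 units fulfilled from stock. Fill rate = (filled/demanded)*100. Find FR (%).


FR = 3393.3446 / 4021.4774 * 100 = 84.3805

84.3805%


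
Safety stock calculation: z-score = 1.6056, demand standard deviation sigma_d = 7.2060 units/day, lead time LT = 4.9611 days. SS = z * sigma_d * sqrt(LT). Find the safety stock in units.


sqrt(LT) = sqrt(4.9611) = 2.2274
SS = 1.6056 * 7.2060 * 2.2274 = 25.7704

25.7704 units


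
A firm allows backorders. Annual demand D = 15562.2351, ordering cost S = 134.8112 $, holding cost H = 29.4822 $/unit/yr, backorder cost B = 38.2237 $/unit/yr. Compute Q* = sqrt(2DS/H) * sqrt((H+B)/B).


sqrt(2DS/H) = 377.2542
sqrt((H+B)/B) = 1.3309
Q* = 377.2542 * 1.3309 = 502.0892

502.0892 units


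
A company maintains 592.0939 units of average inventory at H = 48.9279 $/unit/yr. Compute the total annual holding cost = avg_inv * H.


Cost = 592.0939 * 48.9279 = 28969.9111

28969.9111 $/yr


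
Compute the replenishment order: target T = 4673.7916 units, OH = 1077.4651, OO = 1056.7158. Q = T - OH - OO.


Inventory position = OH + OO = 1077.4651 + 1056.7158 = 2134.1809
Q = 4673.7916 - 2134.1809 = 2539.6107

2539.6107 units


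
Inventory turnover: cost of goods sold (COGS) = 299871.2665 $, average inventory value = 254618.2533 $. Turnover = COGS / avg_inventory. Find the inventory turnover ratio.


Turnover = 299871.2665 / 254618.2533 = 1.1777

1.1777


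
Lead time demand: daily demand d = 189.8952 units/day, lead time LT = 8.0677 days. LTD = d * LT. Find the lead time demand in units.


LTD = 189.8952 * 8.0677 = 1532.0175

1532.0175 units


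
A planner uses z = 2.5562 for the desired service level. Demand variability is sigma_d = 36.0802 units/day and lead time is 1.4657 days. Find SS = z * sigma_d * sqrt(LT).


sqrt(LT) = sqrt(1.4657) = 1.2107
SS = 2.5562 * 36.0802 * 1.2107 = 111.6571

111.6571 units


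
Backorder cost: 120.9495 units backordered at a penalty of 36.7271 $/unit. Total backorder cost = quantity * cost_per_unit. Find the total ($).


Total = 120.9495 * 36.7271 = 4442.1244

4442.1244 $


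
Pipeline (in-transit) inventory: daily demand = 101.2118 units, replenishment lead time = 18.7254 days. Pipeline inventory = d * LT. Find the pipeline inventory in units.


Pipeline = 101.2118 * 18.7254 = 1895.2314

1895.2314 units


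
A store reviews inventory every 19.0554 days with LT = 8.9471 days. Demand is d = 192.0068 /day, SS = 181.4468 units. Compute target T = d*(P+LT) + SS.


P + LT = 28.0025
d*(P+LT) = 192.0068 * 28.0025 = 5376.6704
T = 5376.6704 + 181.4468 = 5558.1172

5558.1172 units


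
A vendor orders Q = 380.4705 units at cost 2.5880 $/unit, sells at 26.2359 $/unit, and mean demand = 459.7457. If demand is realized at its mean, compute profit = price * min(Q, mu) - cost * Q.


Sales at mu = min(380.4705, 459.7457) = 380.4705
Revenue = 26.2359 * 380.4705 = 9981.9860
Total cost = 2.5880 * 380.4705 = 984.6577
Profit = 9981.9860 - 984.6577 = 8997.3283

8997.3283 $


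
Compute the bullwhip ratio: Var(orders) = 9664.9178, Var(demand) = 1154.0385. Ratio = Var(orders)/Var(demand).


BW = 9664.9178 / 1154.0385 = 8.3749

8.3749


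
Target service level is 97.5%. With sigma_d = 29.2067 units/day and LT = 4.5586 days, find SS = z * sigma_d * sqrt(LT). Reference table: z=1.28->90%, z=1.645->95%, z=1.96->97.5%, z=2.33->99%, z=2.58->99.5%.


From the table, SL = 97.5% corresponds to z = 1.96
sqrt(LT) = sqrt(4.5586) = 2.1351
SS = 1.96 * 29.2067 * 2.1351 = 122.2234

122.2234 units


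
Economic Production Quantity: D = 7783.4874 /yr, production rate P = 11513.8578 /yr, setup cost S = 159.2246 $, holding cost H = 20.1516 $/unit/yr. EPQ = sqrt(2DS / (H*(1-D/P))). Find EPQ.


1 - D/P = 1 - 0.6760 = 0.3240
H*(1-D/P) = 6.5289
2DS = 2478645.3357
EPQ = sqrt(379641.5693) = 616.1506

616.1506 units


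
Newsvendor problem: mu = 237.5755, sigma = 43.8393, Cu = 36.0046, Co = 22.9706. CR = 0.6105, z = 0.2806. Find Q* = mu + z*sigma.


CR = Cu/(Cu+Co) = 36.0046/(36.0046+22.9706) = 0.6105
z = 0.2806
Q* = 237.5755 + 0.2806 * 43.8393 = 249.8768

249.8768 units


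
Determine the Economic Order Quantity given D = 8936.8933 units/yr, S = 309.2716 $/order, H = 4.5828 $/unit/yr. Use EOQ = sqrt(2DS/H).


2*D*S = 2 * 8936.8933 * 309.2716 = 5527854.5798
2*D*S/H = 1206217.7228
EOQ = sqrt(1206217.7228) = 1098.2794

1098.2794 units


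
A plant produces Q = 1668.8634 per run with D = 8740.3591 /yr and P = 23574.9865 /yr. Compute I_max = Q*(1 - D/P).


D/P = 0.3707
1 - D/P = 0.6293
I_max = 1668.8634 * 0.6293 = 1050.1370

1050.1370 units


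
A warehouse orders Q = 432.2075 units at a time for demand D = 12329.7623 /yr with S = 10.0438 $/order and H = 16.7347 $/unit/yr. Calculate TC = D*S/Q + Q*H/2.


Ordering cost = D*S/Q = 286.5236
Holding cost = Q*H/2 = 3616.4314
TC = 286.5236 + 3616.4314 = 3902.9551

3902.9551 $/yr


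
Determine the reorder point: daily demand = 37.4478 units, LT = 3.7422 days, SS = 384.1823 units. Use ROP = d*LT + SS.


d*LT = 37.4478 * 3.7422 = 140.1372
ROP = 140.1372 + 384.1823 = 524.3195

524.3195 units


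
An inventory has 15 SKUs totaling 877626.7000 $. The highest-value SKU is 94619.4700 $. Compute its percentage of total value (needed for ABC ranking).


Top item = 94619.4700
Total = 877626.7000
Percentage = 94619.4700 / 877626.7000 * 100 = 10.7813

10.7813%


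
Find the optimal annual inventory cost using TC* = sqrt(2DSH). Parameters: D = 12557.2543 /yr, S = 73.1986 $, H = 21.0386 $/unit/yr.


2*D*S*H = 38676244.4425
TC* = sqrt(38676244.4425) = 6219.0228

6219.0228 $/yr


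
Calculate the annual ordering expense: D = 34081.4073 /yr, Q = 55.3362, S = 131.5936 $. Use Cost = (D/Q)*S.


Number of orders = D/Q = 615.8971
Cost = 615.8971 * 131.5936 = 81048.1218

81048.1218 $/yr


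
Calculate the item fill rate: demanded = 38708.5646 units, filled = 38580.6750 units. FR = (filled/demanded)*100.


FR = 38580.6750 / 38708.5646 * 100 = 99.6696

99.6696%


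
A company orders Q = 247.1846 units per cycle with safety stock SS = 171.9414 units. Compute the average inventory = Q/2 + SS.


Q/2 = 123.5923
Avg = 123.5923 + 171.9414 = 295.5337

295.5337 units


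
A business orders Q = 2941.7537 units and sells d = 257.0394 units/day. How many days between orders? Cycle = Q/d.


Cycle = 2941.7537 / 257.0394 = 11.4448

11.4448 days


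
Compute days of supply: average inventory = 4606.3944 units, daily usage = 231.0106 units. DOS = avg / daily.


DOS = 4606.3944 / 231.0106 = 19.9402

19.9402 days


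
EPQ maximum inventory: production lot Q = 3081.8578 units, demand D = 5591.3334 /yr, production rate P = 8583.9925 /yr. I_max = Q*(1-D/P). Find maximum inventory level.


D/P = 0.6514
1 - D/P = 0.3486
I_max = 3081.8578 * 0.3486 = 1074.4359

1074.4359 units


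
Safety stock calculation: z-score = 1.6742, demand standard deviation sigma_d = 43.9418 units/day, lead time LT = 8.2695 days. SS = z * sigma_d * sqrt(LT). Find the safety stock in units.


sqrt(LT) = sqrt(8.2695) = 2.8757
SS = 1.6742 * 43.9418 * 2.8757 = 211.5557

211.5557 units


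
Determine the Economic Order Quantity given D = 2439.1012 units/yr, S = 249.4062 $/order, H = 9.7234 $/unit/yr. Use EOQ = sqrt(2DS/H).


2*D*S = 2 * 2439.1012 * 249.4062 = 1216653.9234
2*D*S/H = 125126.3882
EOQ = sqrt(125126.3882) = 353.7321

353.7321 units


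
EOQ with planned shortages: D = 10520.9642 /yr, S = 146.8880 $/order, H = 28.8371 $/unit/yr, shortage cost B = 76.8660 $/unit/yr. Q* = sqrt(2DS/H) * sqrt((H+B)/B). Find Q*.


sqrt(2DS/H) = 327.3860
sqrt((H+B)/B) = 1.1727
Q* = 327.3860 * 1.1727 = 383.9166

383.9166 units


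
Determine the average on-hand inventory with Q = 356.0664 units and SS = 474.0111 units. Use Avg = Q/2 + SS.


Q/2 = 178.0332
Avg = 178.0332 + 474.0111 = 652.0443

652.0443 units


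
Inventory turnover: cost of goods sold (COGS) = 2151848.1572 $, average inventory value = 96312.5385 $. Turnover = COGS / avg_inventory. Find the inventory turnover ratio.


Turnover = 2151848.1572 / 96312.5385 = 22.3423

22.3423


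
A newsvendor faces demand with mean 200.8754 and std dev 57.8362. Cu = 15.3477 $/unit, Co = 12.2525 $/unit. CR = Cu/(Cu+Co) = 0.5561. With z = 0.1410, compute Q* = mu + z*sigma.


CR = Cu/(Cu+Co) = 15.3477/(15.3477+12.2525) = 0.5561
z = 0.1410
Q* = 200.8754 + 0.1410 * 57.8362 = 209.0303

209.0303 units


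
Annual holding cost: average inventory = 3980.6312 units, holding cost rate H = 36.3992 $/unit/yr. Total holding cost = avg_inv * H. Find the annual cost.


Cost = 3980.6312 * 36.3992 = 144891.7912

144891.7912 $/yr


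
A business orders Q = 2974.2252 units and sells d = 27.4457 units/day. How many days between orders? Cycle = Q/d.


Cycle = 2974.2252 / 27.4457 = 108.3676

108.3676 days


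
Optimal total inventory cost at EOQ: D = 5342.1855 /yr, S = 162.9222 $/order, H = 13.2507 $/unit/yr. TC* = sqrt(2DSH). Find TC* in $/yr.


2*D*S*H = 23065774.7883
TC* = sqrt(23065774.7883) = 4802.6841

4802.6841 $/yr


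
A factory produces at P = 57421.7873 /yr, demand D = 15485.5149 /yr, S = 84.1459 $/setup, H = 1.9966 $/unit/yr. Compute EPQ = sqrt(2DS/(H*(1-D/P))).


1 - D/P = 1 - 0.2697 = 0.7303
H*(1-D/P) = 1.4582
2DS = 2606085.1764
EPQ = sqrt(1787246.3579) = 1336.8793

1336.8793 units


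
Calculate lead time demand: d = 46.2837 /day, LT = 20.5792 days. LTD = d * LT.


LTD = 46.2837 * 20.5792 = 952.4815

952.4815 units


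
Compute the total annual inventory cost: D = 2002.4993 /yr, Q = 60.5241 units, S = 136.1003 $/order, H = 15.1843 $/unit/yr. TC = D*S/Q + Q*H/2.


Ordering cost = D*S/Q = 4503.0121
Holding cost = Q*H/2 = 459.5080
TC = 4503.0121 + 459.5080 = 4962.5202

4962.5202 $/yr


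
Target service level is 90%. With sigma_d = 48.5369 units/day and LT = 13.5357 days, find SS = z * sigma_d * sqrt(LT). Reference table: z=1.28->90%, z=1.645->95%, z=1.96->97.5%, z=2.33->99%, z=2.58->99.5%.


From the table, SL = 90% corresponds to z = 1.28
sqrt(LT) = sqrt(13.5357) = 3.6791
SS = 1.28 * 48.5369 * 3.6791 = 228.5717

228.5717 units


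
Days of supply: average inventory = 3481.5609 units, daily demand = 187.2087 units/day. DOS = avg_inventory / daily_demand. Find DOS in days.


DOS = 3481.5609 / 187.2087 = 18.5972

18.5972 days


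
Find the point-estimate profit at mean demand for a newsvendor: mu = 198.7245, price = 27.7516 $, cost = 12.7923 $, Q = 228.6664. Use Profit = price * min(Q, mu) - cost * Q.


Sales at mu = min(228.6664, 198.7245) = 198.7245
Revenue = 27.7516 * 198.7245 = 5514.9228
Total cost = 12.7923 * 228.6664 = 2925.1692
Profit = 5514.9228 - 2925.1692 = 2589.7536

2589.7536 $


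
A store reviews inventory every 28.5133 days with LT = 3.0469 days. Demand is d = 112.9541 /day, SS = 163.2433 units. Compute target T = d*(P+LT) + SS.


P + LT = 31.5602
d*(P+LT) = 112.9541 * 31.5602 = 3564.8540
T = 3564.8540 + 163.2433 = 3728.0973

3728.0973 units


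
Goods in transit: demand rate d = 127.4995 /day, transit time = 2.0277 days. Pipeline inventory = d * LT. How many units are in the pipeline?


Pipeline = 127.4995 * 2.0277 = 258.5307

258.5307 units


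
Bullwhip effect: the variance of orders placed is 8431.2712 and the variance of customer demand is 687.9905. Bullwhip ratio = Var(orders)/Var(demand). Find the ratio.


BW = 8431.2712 / 687.9905 = 12.2549

12.2549


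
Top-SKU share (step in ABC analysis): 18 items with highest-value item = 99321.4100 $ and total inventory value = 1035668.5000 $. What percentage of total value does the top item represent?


Top item = 99321.4100
Total = 1035668.5000
Percentage = 99321.4100 / 1035668.5000 * 100 = 9.5901

9.5901%


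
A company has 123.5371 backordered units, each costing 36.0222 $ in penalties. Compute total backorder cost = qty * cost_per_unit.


Total = 123.5371 * 36.0222 = 4450.0781

4450.0781 $


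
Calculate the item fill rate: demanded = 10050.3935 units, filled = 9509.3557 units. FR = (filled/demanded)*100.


FR = 9509.3557 / 10050.3935 * 100 = 94.6168

94.6168%


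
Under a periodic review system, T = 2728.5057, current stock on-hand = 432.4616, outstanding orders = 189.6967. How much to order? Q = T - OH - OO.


Inventory position = OH + OO = 432.4616 + 189.6967 = 622.1583
Q = 2728.5057 - 622.1583 = 2106.3474

2106.3474 units


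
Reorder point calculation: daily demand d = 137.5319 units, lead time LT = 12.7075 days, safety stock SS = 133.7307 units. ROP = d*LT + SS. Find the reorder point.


d*LT = 137.5319 * 12.7075 = 1747.6866
ROP = 1747.6866 + 133.7307 = 1881.4173

1881.4173 units


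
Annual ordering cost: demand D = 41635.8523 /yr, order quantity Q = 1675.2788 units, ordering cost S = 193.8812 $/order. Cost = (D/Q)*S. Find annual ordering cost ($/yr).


Number of orders = D/Q = 24.8531
Cost = 24.8531 * 193.8812 = 4818.5466

4818.5466 $/yr


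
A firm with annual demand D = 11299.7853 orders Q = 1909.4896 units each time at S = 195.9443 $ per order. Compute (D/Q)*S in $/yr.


Number of orders = D/Q = 5.9177
Cost = 5.9177 * 195.9443 = 1159.5395

1159.5395 $/yr


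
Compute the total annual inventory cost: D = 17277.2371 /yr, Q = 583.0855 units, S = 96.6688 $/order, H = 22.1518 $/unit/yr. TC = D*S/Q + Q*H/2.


Ordering cost = D*S/Q = 2864.3651
Holding cost = Q*H/2 = 6458.1967
TC = 2864.3651 + 6458.1967 = 9322.5618

9322.5618 $/yr


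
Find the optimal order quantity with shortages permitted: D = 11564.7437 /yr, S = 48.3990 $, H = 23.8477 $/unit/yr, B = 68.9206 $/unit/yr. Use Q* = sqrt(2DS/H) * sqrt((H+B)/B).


sqrt(2DS/H) = 216.6596
sqrt((H+B)/B) = 1.1602
Q* = 216.6596 * 1.1602 = 251.3641

251.3641 units


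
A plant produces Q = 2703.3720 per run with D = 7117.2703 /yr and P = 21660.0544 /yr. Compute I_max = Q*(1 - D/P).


D/P = 0.3286
1 - D/P = 0.6714
I_max = 2703.3720 * 0.6714 = 1815.0719

1815.0719 units


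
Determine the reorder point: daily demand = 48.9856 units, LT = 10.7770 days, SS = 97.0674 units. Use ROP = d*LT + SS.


d*LT = 48.9856 * 10.7770 = 527.9178
ROP = 527.9178 + 97.0674 = 624.9852

624.9852 units


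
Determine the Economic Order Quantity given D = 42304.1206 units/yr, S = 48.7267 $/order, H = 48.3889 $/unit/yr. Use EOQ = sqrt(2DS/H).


2*D*S = 2 * 42304.1206 * 48.7267 = 4122680.3865
2*D*S/H = 85198.8862
EOQ = sqrt(85198.8862) = 291.8885

291.8885 units


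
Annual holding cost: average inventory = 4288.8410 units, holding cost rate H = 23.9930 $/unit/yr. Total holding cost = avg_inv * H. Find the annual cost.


Cost = 4288.8410 * 23.9930 = 102902.1621

102902.1621 $/yr


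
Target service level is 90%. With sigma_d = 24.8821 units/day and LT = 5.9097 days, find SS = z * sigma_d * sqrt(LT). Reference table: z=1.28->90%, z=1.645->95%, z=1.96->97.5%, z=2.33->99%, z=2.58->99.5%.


From the table, SL = 90% corresponds to z = 1.28
sqrt(LT) = sqrt(5.9097) = 2.4310
SS = 1.28 * 24.8821 * 2.4310 = 77.4247

77.4247 units


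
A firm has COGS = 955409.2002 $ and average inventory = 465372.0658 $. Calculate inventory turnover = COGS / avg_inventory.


Turnover = 955409.2002 / 465372.0658 = 2.0530

2.0530


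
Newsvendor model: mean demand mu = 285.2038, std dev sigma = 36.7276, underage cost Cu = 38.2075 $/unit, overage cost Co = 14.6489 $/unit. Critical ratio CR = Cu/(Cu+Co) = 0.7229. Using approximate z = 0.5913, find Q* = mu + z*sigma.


CR = Cu/(Cu+Co) = 38.2075/(38.2075+14.6489) = 0.7229
z = 0.5913
Q* = 285.2038 + 0.5913 * 36.7276 = 306.9208

306.9208 units


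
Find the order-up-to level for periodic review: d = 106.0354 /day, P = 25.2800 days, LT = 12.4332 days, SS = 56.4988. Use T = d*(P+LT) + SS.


P + LT = 37.7132
d*(P+LT) = 106.0354 * 37.7132 = 3998.9342
T = 3998.9342 + 56.4988 = 4055.4330

4055.4330 units


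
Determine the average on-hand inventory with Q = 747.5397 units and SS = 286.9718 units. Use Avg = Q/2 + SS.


Q/2 = 373.7699
Avg = 373.7699 + 286.9718 = 660.7416

660.7416 units


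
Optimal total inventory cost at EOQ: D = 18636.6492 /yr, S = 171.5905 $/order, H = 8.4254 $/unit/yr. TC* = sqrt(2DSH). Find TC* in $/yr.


2*D*S*H = 53886700.7318
TC* = sqrt(53886700.7318) = 7340.7561

7340.7561 $/yr


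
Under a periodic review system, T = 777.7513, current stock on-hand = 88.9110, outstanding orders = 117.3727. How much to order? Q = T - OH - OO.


Inventory position = OH + OO = 88.9110 + 117.3727 = 206.2837
Q = 777.7513 - 206.2837 = 571.4676

571.4676 units


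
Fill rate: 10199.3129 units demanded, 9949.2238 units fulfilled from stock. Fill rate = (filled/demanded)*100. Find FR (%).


FR = 9949.2238 / 10199.3129 * 100 = 97.5480

97.5480%


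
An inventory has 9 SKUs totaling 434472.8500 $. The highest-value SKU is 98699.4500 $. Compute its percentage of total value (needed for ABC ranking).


Top item = 98699.4500
Total = 434472.8500
Percentage = 98699.4500 / 434472.8500 * 100 = 22.7171

22.7171%


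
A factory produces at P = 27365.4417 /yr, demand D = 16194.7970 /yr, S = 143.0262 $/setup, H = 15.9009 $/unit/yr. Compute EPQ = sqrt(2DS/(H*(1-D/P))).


1 - D/P = 1 - 0.5918 = 0.4082
H*(1-D/P) = 6.4908
2DS = 4632560.5494
EPQ = sqrt(713713.0239) = 844.8154

844.8154 units


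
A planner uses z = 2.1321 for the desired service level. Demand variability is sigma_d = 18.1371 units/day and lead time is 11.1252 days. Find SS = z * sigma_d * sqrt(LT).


sqrt(LT) = sqrt(11.1252) = 3.3354
SS = 2.1321 * 18.1371 * 3.3354 = 128.9821

128.9821 units


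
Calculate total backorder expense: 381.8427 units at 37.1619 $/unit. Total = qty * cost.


Total = 381.8427 * 37.1619 = 14190.0002

14190.0002 $


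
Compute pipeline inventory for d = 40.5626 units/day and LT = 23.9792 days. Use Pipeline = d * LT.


Pipeline = 40.5626 * 23.9792 = 972.6587

972.6587 units


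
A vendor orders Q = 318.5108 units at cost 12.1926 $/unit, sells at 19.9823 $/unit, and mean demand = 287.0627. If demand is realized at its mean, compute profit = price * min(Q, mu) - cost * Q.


Sales at mu = min(318.5108, 287.0627) = 287.0627
Revenue = 19.9823 * 287.0627 = 5736.1730
Total cost = 12.1926 * 318.5108 = 3883.4748
Profit = 5736.1730 - 3883.4748 = 1852.6982

1852.6982 $


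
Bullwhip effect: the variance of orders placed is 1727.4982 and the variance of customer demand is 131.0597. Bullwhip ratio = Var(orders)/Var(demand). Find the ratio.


BW = 1727.4982 / 131.0597 = 13.1810

13.1810


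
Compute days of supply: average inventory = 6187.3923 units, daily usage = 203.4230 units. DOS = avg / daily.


DOS = 6187.3923 / 203.4230 = 30.4164

30.4164 days


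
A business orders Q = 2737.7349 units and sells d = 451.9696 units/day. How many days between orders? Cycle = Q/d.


Cycle = 2737.7349 / 451.9696 = 6.0573

6.0573 days


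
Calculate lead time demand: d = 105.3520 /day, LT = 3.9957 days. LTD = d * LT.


LTD = 105.3520 * 3.9957 = 420.9550

420.9550 units


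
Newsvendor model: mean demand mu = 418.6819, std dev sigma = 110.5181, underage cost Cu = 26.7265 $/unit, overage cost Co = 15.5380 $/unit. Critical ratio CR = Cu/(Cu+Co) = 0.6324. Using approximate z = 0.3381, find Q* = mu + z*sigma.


CR = Cu/(Cu+Co) = 26.7265/(26.7265+15.5380) = 0.6324
z = 0.3381
Q* = 418.6819 + 0.3381 * 110.5181 = 456.0481

456.0481 units


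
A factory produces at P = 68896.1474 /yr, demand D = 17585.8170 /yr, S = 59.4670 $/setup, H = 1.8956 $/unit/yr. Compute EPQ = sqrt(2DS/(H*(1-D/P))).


1 - D/P = 1 - 0.2553 = 0.7447
H*(1-D/P) = 1.4117
2DS = 2091551.5591
EPQ = sqrt(1481535.2906) = 1217.1833

1217.1833 units


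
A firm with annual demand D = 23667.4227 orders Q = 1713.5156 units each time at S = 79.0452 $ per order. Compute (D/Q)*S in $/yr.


Number of orders = D/Q = 13.8122
Cost = 13.8122 * 79.0452 = 1091.7882

1091.7882 $/yr


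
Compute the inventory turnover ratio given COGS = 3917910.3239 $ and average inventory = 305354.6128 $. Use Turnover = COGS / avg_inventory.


Turnover = 3917910.3239 / 305354.6128 = 12.8307

12.8307


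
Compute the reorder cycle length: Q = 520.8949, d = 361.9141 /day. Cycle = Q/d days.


Cycle = 520.8949 / 361.9141 = 1.4393

1.4393 days


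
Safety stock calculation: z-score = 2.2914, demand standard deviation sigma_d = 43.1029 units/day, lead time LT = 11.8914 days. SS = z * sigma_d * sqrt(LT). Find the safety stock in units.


sqrt(LT) = sqrt(11.8914) = 3.4484
SS = 2.2914 * 43.1029 * 3.4484 = 340.5837

340.5837 units


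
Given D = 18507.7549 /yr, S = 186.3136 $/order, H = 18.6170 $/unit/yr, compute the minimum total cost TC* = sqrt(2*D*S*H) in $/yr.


2*D*S*H = 128392008.0712
TC* = sqrt(128392008.0712) = 11331.0197

11331.0197 $/yr


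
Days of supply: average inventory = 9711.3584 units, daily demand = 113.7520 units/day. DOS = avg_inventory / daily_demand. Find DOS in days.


DOS = 9711.3584 / 113.7520 = 85.3731

85.3731 days


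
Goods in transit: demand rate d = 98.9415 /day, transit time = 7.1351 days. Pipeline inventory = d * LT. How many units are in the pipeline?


Pipeline = 98.9415 * 7.1351 = 705.9575

705.9575 units


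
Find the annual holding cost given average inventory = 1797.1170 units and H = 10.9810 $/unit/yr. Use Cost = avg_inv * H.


Cost = 1797.1170 * 10.9810 = 19734.1418

19734.1418 $/yr


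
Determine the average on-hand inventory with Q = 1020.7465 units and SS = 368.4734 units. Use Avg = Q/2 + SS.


Q/2 = 510.3732
Avg = 510.3732 + 368.4734 = 878.8466

878.8466 units


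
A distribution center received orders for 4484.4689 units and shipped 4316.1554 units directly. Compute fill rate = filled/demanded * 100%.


FR = 4316.1554 / 4484.4689 * 100 = 96.2467

96.2467%


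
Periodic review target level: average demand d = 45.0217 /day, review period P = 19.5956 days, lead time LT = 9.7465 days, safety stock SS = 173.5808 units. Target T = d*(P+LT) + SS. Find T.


P + LT = 29.3421
d*(P+LT) = 45.0217 * 29.3421 = 1321.0312
T = 1321.0312 + 173.5808 = 1494.6120

1494.6120 units


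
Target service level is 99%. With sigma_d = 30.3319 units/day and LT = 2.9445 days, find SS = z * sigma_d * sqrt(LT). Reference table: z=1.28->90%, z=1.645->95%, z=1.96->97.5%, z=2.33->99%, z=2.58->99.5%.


From the table, SL = 99% corresponds to z = 2.33
sqrt(LT) = sqrt(2.9445) = 1.7160
SS = 2.33 * 30.3319 * 1.7160 = 121.2722

121.2722 units


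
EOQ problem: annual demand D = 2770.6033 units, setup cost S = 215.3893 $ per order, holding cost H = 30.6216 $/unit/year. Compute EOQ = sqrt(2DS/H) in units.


2*D*S = 2 * 2770.6033 * 215.3893 = 1193516.6107
2*D*S/H = 38976.2981
EOQ = sqrt(38976.2981) = 197.4242

197.4242 units


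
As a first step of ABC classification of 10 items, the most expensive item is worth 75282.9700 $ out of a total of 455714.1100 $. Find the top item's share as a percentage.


Top item = 75282.9700
Total = 455714.1100
Percentage = 75282.9700 / 455714.1100 * 100 = 16.5198

16.5198%


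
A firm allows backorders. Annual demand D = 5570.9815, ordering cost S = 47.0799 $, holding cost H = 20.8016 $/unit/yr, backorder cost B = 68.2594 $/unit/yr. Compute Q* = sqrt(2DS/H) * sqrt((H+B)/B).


sqrt(2DS/H) = 158.7999
sqrt((H+B)/B) = 1.1423
Q* = 158.7999 * 1.1423 = 181.3898

181.3898 units


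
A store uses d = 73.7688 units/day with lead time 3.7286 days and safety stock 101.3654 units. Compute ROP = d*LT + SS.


d*LT = 73.7688 * 3.7286 = 275.0543
ROP = 275.0543 + 101.3654 = 376.4197

376.4197 units


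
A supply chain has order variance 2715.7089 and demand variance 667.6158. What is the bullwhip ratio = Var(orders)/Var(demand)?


BW = 2715.7089 / 667.6158 = 4.0678

4.0678


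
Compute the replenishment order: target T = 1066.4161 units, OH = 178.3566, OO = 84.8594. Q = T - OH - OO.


Inventory position = OH + OO = 178.3566 + 84.8594 = 263.2160
Q = 1066.4161 - 263.2160 = 803.2001

803.2001 units


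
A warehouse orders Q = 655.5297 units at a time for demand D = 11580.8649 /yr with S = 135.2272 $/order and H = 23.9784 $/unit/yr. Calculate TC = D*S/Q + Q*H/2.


Ordering cost = D*S/Q = 2388.9809
Holding cost = Q*H/2 = 7859.2767
TC = 2388.9809 + 7859.2767 = 10248.2576

10248.2576 $/yr


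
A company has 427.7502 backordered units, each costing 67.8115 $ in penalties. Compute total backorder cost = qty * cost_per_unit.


Total = 427.7502 * 67.8115 = 29006.3827

29006.3827 $


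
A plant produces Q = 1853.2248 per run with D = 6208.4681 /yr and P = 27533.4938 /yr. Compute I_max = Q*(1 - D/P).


D/P = 0.2255
1 - D/P = 0.7745
I_max = 1853.2248 * 0.7745 = 1435.3451

1435.3451 units


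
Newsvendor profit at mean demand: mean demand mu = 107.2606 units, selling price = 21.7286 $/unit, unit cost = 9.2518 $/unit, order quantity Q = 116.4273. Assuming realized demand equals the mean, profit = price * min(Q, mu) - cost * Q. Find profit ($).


Sales at mu = min(116.4273, 107.2606) = 107.2606
Revenue = 21.7286 * 107.2606 = 2330.6227
Total cost = 9.2518 * 116.4273 = 1077.1621
Profit = 2330.6227 - 1077.1621 = 1253.4606

1253.4606 $


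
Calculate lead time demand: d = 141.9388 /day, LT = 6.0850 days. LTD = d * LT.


LTD = 141.9388 * 6.0850 = 863.6976

863.6976 units


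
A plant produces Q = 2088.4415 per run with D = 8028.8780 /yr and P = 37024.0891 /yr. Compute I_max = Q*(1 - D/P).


D/P = 0.2169
1 - D/P = 0.7831
I_max = 2088.4415 * 0.7831 = 1635.5514

1635.5514 units


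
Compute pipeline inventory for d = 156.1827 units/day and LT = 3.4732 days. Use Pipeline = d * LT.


Pipeline = 156.1827 * 3.4732 = 542.4538

542.4538 units


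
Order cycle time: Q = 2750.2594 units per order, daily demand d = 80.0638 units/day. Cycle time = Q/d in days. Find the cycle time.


Cycle = 2750.2594 / 80.0638 = 34.3508

34.3508 days


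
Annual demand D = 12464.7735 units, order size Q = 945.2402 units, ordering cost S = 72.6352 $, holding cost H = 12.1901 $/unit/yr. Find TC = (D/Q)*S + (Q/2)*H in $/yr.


Ordering cost = D*S/Q = 957.8320
Holding cost = Q*H/2 = 5761.2863
TC = 957.8320 + 5761.2863 = 6719.1183

6719.1183 $/yr


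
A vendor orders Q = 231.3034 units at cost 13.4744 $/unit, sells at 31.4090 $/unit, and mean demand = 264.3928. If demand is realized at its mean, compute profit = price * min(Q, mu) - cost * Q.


Sales at mu = min(231.3034, 264.3928) = 231.3034
Revenue = 31.4090 * 231.3034 = 7265.0085
Total cost = 13.4744 * 231.3034 = 3116.6745
Profit = 7265.0085 - 3116.6745 = 4148.3340

4148.3340 $


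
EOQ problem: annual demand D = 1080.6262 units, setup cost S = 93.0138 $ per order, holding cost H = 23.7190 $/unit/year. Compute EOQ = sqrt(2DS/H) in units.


2*D*S = 2 * 1080.6262 * 93.0138 = 201026.2985
2*D*S/H = 8475.3277
EOQ = sqrt(8475.3277) = 92.0615

92.0615 units


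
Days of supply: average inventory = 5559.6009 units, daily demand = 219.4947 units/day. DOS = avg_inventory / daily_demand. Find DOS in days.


DOS = 5559.6009 / 219.4947 = 25.3291

25.3291 days


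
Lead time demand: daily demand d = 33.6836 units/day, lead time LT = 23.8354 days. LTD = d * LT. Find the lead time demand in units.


LTD = 33.6836 * 23.8354 = 802.8621

802.8621 units


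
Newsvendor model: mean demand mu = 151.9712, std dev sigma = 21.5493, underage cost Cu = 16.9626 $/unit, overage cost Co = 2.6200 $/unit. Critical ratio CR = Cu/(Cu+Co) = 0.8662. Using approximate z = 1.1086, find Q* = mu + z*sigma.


CR = Cu/(Cu+Co) = 16.9626/(16.9626+2.6200) = 0.8662
z = 1.1086
Q* = 151.9712 + 1.1086 * 21.5493 = 175.8608

175.8608 units


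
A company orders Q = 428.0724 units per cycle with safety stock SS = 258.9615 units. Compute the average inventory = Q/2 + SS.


Q/2 = 214.0362
Avg = 214.0362 + 258.9615 = 472.9977

472.9977 units


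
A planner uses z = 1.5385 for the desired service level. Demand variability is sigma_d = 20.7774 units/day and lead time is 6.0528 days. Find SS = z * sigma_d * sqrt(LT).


sqrt(LT) = sqrt(6.0528) = 2.4602
SS = 1.5385 * 20.7774 * 2.4602 = 78.6442

78.6442 units


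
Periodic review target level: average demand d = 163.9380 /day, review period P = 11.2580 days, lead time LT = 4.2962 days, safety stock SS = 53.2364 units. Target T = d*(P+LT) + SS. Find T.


P + LT = 15.5542
d*(P+LT) = 163.9380 * 15.5542 = 2549.9244
T = 2549.9244 + 53.2364 = 2603.1608

2603.1608 units


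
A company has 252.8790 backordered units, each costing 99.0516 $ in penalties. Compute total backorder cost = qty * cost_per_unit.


Total = 252.8790 * 99.0516 = 25048.0696

25048.0696 $


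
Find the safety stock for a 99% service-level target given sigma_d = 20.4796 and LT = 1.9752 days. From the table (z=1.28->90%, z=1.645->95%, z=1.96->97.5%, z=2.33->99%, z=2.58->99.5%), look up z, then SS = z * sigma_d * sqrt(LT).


From the table, SL = 99% corresponds to z = 2.33
sqrt(LT) = sqrt(1.9752) = 1.4054
SS = 2.33 * 20.4796 * 1.4054 = 67.0630

67.0630 units


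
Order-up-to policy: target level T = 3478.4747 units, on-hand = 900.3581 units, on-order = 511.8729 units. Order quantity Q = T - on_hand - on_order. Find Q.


Inventory position = OH + OO = 900.3581 + 511.8729 = 1412.2310
Q = 3478.4747 - 1412.2310 = 2066.2437

2066.2437 units


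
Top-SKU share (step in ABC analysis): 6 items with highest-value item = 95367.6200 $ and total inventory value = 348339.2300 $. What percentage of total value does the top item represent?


Top item = 95367.6200
Total = 348339.2300
Percentage = 95367.6200 / 348339.2300 * 100 = 27.3778

27.3778%


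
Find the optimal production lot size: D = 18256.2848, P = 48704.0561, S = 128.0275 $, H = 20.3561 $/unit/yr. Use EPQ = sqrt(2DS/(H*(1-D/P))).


1 - D/P = 1 - 0.3748 = 0.6252
H*(1-D/P) = 12.7258
2DS = 4674613.0045
EPQ = sqrt(367333.6459) = 606.0806

606.0806 units


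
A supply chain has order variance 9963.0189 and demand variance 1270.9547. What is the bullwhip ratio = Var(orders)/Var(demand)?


BW = 9963.0189 / 1270.9547 = 7.8390

7.8390


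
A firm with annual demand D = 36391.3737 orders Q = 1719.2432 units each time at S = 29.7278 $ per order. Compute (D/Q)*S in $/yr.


Number of orders = D/Q = 21.1671
Cost = 21.1671 * 29.7278 = 629.2510

629.2510 $/yr


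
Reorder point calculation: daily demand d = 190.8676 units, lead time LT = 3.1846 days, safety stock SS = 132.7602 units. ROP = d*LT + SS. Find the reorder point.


d*LT = 190.8676 * 3.1846 = 607.8370
ROP = 607.8370 + 132.7602 = 740.5972

740.5972 units


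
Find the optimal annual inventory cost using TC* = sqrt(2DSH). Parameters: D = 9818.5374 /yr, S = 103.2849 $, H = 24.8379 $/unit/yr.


2*D*S*H = 50376559.2982
TC* = sqrt(50376559.2982) = 7097.6446

7097.6446 $/yr


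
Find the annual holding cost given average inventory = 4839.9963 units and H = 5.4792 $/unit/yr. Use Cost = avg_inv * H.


Cost = 4839.9963 * 5.4792 = 26519.3077

26519.3077 $/yr


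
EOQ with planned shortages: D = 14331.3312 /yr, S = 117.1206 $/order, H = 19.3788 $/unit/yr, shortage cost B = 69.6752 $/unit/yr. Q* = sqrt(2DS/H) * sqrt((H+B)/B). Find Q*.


sqrt(2DS/H) = 416.2090
sqrt((H+B)/B) = 1.1305
Q* = 416.2090 * 1.1305 = 470.5427

470.5427 units


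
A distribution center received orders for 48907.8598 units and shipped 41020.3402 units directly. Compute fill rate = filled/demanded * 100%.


FR = 41020.3402 / 48907.8598 * 100 = 83.8727

83.8727%


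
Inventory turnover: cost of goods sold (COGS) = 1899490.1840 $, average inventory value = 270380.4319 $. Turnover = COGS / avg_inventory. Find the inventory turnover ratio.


Turnover = 1899490.1840 / 270380.4319 = 7.0253

7.0253


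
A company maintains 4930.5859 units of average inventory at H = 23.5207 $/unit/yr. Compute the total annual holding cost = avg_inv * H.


Cost = 4930.5859 * 23.5207 = 115970.8318

115970.8318 $/yr


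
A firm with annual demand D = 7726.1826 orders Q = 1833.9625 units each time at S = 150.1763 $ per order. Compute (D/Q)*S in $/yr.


Number of orders = D/Q = 4.2128
Cost = 4.2128 * 150.1763 = 632.6681

632.6681 $/yr


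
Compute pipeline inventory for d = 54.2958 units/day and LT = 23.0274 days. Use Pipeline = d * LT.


Pipeline = 54.2958 * 23.0274 = 1250.2911

1250.2911 units


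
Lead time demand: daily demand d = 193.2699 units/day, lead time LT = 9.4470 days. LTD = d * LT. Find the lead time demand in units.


LTD = 193.2699 * 9.4470 = 1825.8207

1825.8207 units


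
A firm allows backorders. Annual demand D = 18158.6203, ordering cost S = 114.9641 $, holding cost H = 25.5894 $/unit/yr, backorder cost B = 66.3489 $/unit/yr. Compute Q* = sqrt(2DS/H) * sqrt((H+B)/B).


sqrt(2DS/H) = 403.9313
sqrt((H+B)/B) = 1.1771
Q* = 403.9313 * 1.1771 = 475.4872

475.4872 units


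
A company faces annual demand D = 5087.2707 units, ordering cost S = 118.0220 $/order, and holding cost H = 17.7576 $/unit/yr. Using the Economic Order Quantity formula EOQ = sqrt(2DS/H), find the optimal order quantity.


2*D*S = 2 * 5087.2707 * 118.0220 = 1200819.7251
2*D*S/H = 67622.8615
EOQ = sqrt(67622.8615) = 260.0440

260.0440 units


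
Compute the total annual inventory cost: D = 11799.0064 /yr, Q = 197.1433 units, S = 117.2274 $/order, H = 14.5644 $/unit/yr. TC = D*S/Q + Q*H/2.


Ordering cost = D*S/Q = 7016.0479
Holding cost = Q*H/2 = 1435.6369
TC = 7016.0479 + 1435.6369 = 8451.6849

8451.6849 $/yr


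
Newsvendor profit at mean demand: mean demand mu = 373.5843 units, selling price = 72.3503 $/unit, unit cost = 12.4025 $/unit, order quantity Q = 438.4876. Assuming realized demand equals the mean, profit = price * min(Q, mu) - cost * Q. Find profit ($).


Sales at mu = min(438.4876, 373.5843) = 373.5843
Revenue = 72.3503 * 373.5843 = 27028.9362
Total cost = 12.4025 * 438.4876 = 5438.3425
Profit = 27028.9362 - 5438.3425 = 21590.5937

21590.5937 $


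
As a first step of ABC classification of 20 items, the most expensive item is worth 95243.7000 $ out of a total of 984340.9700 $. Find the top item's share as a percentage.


Top item = 95243.7000
Total = 984340.9700
Percentage = 95243.7000 / 984340.9700 * 100 = 9.6759

9.6759%


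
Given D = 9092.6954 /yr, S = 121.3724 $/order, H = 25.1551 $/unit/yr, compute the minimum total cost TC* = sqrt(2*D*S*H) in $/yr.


2*D*S*H = 55522450.5804
TC* = sqrt(55522450.5804) = 7451.3388

7451.3388 $/yr


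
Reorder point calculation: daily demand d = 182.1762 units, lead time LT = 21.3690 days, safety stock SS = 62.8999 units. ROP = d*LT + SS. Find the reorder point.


d*LT = 182.1762 * 21.3690 = 3892.9232
ROP = 3892.9232 + 62.8999 = 3955.8231

3955.8231 units


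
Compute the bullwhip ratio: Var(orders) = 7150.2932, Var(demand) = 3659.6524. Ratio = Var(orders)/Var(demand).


BW = 7150.2932 / 3659.6524 = 1.9538

1.9538


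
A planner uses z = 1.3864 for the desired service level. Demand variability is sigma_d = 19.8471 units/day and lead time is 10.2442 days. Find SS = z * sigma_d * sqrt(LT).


sqrt(LT) = sqrt(10.2442) = 3.2007
SS = 1.3864 * 19.8471 * 3.2007 = 88.0693

88.0693 units


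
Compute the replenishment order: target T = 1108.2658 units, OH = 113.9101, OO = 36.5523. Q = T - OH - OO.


Inventory position = OH + OO = 113.9101 + 36.5523 = 150.4624
Q = 1108.2658 - 150.4624 = 957.8034

957.8034 units


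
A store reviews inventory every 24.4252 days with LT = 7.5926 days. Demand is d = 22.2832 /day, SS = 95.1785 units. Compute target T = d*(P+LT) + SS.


P + LT = 32.0178
d*(P+LT) = 22.2832 * 32.0178 = 713.4590
T = 713.4590 + 95.1785 = 808.6375

808.6375 units


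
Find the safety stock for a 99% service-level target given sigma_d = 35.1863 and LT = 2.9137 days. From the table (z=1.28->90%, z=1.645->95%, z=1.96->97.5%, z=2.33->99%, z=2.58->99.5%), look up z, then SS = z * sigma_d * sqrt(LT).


From the table, SL = 99% corresponds to z = 2.33
sqrt(LT) = sqrt(2.9137) = 1.7070
SS = 2.33 * 35.1863 * 1.7070 = 139.9432

139.9432 units


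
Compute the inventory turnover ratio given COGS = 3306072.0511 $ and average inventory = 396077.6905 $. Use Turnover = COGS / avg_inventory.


Turnover = 3306072.0511 / 396077.6905 = 8.3470

8.3470


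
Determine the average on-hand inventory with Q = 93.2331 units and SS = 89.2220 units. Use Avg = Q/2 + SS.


Q/2 = 46.6165
Avg = 46.6165 + 89.2220 = 135.8385

135.8385 units


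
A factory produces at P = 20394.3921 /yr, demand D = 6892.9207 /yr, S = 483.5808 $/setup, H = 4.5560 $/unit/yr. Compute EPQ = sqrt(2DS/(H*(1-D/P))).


1 - D/P = 1 - 0.3380 = 0.6620
H*(1-D/P) = 3.0162
2DS = 6666568.2129
EPQ = sqrt(2210284.9968) = 1486.7027

1486.7027 units


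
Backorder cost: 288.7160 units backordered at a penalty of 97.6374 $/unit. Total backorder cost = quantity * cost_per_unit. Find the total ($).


Total = 288.7160 * 97.6374 = 28189.4796

28189.4796 $


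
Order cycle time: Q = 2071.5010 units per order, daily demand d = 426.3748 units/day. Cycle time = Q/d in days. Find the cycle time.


Cycle = 2071.5010 / 426.3748 = 4.8584

4.8584 days


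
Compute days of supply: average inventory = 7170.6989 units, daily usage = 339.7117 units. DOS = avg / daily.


DOS = 7170.6989 / 339.7117 = 21.1082

21.1082 days


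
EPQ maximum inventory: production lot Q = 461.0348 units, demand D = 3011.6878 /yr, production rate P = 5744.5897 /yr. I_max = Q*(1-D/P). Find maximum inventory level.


D/P = 0.5243
1 - D/P = 0.4757
I_max = 461.0348 * 0.4757 = 219.3304

219.3304 units


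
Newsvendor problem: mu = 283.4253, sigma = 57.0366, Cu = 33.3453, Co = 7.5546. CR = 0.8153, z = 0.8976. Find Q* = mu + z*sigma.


CR = Cu/(Cu+Co) = 33.3453/(33.3453+7.5546) = 0.8153
z = 0.8976
Q* = 283.4253 + 0.8976 * 57.0366 = 334.6214

334.6214 units


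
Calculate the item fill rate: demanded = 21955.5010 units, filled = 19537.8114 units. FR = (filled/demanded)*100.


FR = 19537.8114 / 21955.5010 * 100 = 88.9882

88.9882%


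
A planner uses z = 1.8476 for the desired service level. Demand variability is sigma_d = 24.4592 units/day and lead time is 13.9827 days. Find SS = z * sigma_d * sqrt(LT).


sqrt(LT) = sqrt(13.9827) = 3.7393
SS = 1.8476 * 24.4592 * 3.7393 = 168.9841

168.9841 units


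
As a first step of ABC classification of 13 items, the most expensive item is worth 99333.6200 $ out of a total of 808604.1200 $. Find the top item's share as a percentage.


Top item = 99333.6200
Total = 808604.1200
Percentage = 99333.6200 / 808604.1200 * 100 = 12.2846

12.2846%


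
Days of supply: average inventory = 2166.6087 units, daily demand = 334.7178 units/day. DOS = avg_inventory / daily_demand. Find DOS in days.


DOS = 2166.6087 / 334.7178 = 6.4729

6.4729 days


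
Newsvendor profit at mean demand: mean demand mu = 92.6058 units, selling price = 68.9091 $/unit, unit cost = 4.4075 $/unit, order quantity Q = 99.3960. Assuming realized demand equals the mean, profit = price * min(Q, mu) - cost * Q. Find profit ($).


Sales at mu = min(99.3960, 92.6058) = 92.6058
Revenue = 68.9091 * 92.6058 = 6381.3823
Total cost = 4.4075 * 99.3960 = 438.0879
Profit = 6381.3823 - 438.0879 = 5943.2945

5943.2945 $


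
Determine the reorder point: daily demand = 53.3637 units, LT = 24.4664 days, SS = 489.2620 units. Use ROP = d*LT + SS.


d*LT = 53.3637 * 24.4664 = 1305.6176
ROP = 1305.6176 + 489.2620 = 1794.8796

1794.8796 units


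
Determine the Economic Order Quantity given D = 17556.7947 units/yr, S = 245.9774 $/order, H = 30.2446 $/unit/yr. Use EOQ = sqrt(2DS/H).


2*D*S = 2 * 17556.7947 * 245.9774 = 8637149.4253
2*D*S/H = 285576.5798
EOQ = sqrt(285576.5798) = 534.3937

534.3937 units
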